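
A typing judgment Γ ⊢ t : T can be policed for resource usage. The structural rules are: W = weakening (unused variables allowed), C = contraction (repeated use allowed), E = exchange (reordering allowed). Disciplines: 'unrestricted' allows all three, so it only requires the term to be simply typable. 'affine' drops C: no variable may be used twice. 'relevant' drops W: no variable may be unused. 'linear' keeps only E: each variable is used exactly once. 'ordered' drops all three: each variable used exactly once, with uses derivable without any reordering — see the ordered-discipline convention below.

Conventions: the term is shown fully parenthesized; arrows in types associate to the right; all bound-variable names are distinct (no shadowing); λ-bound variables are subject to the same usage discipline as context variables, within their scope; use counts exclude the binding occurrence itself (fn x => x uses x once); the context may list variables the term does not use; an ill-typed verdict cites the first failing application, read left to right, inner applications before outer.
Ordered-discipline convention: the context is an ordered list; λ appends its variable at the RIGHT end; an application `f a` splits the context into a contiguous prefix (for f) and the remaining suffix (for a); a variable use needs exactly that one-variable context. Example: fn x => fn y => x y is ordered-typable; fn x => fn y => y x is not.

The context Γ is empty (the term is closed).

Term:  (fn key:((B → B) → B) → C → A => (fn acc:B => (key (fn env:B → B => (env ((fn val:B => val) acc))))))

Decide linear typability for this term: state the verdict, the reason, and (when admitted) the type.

yes — key, acc, env, val: one use apiece; term : (((B → B) → B) → C → A) → B → C → A
variable uses: key (bound): 1×, acc (bound): 1×, env (bound): 1×, val (bound): 1×
left-to-right use order: key, env, val, acc
typing: the term checks, with type (((B → B) → B) → C → A) → B → C → A
all disciplines: ordered ✗; linear ✓; affine ✓; relevant ✓; unrestricted ✓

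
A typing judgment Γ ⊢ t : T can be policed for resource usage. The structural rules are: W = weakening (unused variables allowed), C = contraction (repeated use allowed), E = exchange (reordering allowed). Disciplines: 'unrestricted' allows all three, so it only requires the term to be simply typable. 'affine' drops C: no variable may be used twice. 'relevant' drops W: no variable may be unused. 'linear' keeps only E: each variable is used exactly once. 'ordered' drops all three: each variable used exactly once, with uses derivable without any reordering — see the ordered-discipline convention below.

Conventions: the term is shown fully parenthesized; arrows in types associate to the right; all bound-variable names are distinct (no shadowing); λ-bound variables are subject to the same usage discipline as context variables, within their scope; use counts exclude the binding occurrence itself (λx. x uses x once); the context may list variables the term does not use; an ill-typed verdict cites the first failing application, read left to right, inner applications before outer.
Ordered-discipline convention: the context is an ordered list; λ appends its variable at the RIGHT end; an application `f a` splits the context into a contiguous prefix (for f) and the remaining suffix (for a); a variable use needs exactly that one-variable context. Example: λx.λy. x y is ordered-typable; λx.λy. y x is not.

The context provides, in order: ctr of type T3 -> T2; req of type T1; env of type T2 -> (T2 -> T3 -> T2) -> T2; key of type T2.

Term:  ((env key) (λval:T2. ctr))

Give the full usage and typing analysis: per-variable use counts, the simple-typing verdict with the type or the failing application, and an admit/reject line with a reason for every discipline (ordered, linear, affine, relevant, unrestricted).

variable uses: ctr=1; req=0; env=1; key=1; val (bound)=0
left-to-right use order: env, key, ctr
typing: the term checks, with type T2
ordered ✗ (req, val never used (weakening))
linear ✗ (req, val never used (weakening))
affine ✓ (at most one use each (ctr, req, env, key, val))
relevant ✗ (req, val never used (weakening))
unrestricted ✓ (type-checks (T2) and nothing is barred)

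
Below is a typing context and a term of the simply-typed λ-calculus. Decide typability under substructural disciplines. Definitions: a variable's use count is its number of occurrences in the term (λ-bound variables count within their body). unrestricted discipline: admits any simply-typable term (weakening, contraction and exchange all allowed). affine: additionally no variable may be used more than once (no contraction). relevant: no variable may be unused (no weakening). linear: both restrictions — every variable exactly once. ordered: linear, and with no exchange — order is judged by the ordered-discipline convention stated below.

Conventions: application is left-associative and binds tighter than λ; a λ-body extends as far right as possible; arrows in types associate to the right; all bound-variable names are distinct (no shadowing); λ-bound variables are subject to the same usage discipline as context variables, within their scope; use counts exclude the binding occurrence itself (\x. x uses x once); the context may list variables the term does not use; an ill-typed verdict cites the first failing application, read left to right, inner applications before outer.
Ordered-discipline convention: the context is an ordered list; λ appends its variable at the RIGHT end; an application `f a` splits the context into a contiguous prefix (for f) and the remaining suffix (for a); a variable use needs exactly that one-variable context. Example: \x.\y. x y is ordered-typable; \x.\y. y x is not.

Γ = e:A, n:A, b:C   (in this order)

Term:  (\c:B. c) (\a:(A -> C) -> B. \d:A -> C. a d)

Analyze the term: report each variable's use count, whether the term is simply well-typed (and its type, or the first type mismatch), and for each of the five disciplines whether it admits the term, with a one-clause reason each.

usage: e: 0×, n: 0×, b: 0×, c (bound): 1×, a (bound): 1×, d (bound): 1×
order of uses: c, a, d
typing: ill-typed: a function awaiting B gets ((A -> C) -> B) -> (A -> C) -> B
ordered: ✗, the type mismatch rejects it
linear: ✗, not simply typable
affine: ✗, fails simple typing
relevant: ✗, a type mismatch blocks all five
unrestricted: ✗, the type mismatch rejects it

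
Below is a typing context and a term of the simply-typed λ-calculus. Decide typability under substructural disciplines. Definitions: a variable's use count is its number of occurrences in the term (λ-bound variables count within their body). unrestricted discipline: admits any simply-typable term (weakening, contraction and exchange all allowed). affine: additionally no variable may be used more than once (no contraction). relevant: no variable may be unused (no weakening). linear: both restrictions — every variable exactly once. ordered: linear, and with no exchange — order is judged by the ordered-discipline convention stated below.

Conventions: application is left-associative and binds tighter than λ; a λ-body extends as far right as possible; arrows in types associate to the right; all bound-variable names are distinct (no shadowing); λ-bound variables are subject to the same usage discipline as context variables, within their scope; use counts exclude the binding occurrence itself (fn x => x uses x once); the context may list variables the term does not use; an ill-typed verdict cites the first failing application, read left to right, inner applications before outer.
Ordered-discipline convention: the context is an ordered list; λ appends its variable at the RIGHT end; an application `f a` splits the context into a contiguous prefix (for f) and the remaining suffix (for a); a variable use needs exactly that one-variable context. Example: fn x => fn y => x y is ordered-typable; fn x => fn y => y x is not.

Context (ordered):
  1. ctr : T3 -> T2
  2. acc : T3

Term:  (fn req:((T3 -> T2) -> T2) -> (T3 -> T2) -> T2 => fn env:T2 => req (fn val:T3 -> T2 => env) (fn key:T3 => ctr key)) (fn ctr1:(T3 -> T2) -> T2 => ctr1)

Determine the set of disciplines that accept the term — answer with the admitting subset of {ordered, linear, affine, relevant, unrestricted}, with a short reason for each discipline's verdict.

admitting disciplines: affine, unrestricted
counts: ctr: 1×; acc: 0×; req (bound): 1×; env (bound): 1×; val (bound): 0×; key (bound): 1×; ctr1 (bound): 1×
left-to-right use order: req, env, ctr, key, ctr1
typing: ✓ — T2 -> T2
ordered ✗ (needs weakening: acc, val unused)
linear ✗ (needs weakening: acc, val unused)
affine ✓ (ctr, acc, req, env, val, key, ctr1: no repeats, contraction unneeded)
relevant ✗ (needs weakening: acc, val unused)
unrestricted ✓ (simply typable at T2 -> T2; W, C, E all held)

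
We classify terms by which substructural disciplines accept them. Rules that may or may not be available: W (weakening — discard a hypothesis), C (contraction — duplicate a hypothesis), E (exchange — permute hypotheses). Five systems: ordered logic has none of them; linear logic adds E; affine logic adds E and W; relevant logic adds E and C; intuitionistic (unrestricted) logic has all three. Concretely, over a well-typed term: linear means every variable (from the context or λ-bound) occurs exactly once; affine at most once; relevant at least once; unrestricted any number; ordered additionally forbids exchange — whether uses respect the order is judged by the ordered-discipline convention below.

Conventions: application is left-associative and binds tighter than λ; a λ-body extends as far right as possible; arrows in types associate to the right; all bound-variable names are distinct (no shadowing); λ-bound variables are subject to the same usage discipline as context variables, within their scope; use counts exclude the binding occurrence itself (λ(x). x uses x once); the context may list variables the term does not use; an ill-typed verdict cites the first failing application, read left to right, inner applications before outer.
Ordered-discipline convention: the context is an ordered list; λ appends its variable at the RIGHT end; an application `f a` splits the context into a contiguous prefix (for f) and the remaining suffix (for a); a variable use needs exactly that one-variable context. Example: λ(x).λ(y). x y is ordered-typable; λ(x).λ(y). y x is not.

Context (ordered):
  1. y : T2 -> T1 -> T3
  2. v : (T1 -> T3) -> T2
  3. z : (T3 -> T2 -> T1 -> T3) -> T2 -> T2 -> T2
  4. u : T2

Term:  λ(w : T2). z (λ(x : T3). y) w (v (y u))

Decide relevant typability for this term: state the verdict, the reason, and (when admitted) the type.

no — unused: x — weakening required
use counts: y ×2; v ×1; z ×1; u ×1; w (bound) ×1; x (bound) ×0
left-to-right use order: z, y, w, v, y, u
typing: the term checks, with type T2 -> T2
across the five disciplines: ordered ✗, linear ✗, affine ✗, relevant ✗, unrestricted ✓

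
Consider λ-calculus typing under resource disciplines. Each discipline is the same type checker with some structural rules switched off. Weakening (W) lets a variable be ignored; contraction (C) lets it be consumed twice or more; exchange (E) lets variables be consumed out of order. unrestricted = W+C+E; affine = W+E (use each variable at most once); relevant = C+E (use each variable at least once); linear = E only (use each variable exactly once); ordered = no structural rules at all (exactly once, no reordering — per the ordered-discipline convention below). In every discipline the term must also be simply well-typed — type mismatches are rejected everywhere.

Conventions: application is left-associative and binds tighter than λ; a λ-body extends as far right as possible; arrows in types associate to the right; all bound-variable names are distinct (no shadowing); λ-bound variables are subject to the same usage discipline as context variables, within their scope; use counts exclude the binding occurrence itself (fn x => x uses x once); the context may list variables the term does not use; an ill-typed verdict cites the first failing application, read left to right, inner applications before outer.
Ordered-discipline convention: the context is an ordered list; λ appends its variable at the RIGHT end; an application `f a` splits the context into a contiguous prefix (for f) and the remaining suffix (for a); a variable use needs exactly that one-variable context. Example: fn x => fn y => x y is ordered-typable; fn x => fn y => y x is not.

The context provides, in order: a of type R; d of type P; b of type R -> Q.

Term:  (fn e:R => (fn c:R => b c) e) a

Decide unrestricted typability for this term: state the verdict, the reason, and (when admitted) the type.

yes — type-checks (Q) and nothing is barred; term : Q
variable uses: a=1; d=0; b=1; e (λ-bound)=1; c (λ-bound)=1
uses in reading order: b, c, e, a
typing: well-typed — term : Q
summary: ordered ✗ | linear ✗ | affine ✓ | relevant ✗ | unrestricted ✓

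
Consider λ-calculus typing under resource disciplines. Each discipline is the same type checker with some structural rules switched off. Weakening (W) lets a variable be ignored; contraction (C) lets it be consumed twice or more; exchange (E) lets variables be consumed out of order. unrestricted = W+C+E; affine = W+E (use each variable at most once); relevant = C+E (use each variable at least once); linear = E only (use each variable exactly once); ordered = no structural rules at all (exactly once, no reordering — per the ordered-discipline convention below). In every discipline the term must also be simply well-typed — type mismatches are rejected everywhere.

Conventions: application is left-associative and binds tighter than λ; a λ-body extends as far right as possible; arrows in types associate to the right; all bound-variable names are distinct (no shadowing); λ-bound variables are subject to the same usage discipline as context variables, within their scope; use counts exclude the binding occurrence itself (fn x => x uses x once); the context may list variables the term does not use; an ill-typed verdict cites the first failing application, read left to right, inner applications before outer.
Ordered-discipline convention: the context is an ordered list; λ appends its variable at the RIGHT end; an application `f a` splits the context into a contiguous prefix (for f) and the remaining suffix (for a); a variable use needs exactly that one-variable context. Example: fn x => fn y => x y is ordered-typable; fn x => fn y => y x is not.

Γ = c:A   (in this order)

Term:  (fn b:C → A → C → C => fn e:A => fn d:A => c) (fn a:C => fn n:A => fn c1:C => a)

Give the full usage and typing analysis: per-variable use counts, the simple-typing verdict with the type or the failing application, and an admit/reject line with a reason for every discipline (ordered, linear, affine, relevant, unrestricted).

variable uses: c ×1; b (λ-bound) ×0; e (λ-bound) ×0; d (λ-bound) ×0; a (λ-bound) ×1; n (λ-bound) ×0; c1 (λ-bound) ×0
use order (left to right): c, a
typing: ✓ — A → A → A
ordered ✗ (b, e, d, n, c1 never used (weakening))
linear ✗ (b, e, d, n, c1 never used (weakening))
affine ✓ (at most one use each (c, b, e, d, a, n, c1))
relevant ✗ (b, e, d, n, c1 never used (weakening))
unrestricted ✓ (well-typed at A → A → A; no restrictions here)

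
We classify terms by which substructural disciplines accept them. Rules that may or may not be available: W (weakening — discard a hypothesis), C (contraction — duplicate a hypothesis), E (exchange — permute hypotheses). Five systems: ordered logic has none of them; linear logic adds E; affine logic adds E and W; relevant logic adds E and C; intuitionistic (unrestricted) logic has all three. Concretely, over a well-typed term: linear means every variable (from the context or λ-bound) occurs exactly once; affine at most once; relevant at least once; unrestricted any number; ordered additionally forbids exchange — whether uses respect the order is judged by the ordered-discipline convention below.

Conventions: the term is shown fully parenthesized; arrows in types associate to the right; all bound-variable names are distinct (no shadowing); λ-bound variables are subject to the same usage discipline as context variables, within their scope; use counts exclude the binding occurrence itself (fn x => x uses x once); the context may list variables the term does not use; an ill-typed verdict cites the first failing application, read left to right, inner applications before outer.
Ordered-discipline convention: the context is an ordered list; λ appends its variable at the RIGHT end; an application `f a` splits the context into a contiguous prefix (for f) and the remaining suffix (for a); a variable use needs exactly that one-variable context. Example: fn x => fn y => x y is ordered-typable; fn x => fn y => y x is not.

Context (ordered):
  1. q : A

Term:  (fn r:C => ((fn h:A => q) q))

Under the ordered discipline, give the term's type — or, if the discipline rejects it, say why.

not well-typed under ordered — q ×2 used more than once (contraction); r, h left unused
variable uses: q ×2; r (λ-bound) ×0; h (λ-bound) ×0
uses in reading order: q, q
typing: ✓ — C -> A
across the five disciplines: ordered ✗ | linear ✗ | affine ✗ | relevant ✗ | unrestricted ✓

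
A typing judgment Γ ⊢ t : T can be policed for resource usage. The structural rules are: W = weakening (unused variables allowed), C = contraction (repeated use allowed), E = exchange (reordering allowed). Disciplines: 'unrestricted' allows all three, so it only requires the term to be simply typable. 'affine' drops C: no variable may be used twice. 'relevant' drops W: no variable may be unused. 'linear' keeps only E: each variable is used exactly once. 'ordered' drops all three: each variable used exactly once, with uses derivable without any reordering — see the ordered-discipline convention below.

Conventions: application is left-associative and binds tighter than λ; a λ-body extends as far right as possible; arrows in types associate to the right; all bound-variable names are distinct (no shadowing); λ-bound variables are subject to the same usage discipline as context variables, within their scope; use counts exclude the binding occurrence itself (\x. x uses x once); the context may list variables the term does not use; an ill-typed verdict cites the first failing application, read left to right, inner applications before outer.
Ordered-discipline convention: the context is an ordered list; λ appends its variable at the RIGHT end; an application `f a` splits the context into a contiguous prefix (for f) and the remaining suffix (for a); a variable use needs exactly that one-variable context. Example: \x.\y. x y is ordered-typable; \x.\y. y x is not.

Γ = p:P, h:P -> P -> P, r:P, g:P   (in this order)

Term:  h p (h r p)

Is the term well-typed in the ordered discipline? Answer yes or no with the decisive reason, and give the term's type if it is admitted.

no — uses contraction: p ×2, h ×2; g left unused
counts: p ×2; h ×2; r ×1; g ×0
use order (left to right): h, p, h, r, p
typing: the term checks, with type P
per-discipline verdicts: ordered ✗ · linear ✗ · affine ✗ · relevant ✗ · unrestricted ✓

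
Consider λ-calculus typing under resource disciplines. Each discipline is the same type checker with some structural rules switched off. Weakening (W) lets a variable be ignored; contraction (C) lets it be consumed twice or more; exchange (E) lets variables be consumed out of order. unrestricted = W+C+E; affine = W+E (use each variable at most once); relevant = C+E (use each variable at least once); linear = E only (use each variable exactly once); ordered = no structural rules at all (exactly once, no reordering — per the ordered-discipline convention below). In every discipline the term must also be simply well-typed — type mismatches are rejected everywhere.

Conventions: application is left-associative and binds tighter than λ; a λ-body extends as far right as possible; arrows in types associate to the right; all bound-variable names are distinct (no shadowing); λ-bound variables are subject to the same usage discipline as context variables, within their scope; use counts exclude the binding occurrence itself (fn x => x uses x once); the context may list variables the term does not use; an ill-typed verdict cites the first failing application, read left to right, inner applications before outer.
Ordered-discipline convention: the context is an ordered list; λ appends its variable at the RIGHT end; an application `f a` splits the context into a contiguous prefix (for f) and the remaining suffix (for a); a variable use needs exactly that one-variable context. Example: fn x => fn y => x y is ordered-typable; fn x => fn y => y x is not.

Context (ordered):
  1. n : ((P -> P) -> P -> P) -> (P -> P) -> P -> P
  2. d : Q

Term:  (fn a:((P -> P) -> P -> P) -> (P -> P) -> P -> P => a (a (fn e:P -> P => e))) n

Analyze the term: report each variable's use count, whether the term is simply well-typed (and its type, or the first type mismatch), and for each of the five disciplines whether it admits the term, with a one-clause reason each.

counts: n: 1×, d: 0×, a [bound]: 2×, e [bound]: 1×
left-to-right use order: a, a, e, n
typing: ✓ — (P -> P) -> P -> P
ordered: ✗, repeated use of a ×2; needs weakening: d unused
linear: ✗, repeated use of a ×2; needs weakening: d unused
affine: ✗, repeated use of a ×2
relevant: ✗, needs weakening: d unused
unrestricted: ✓, type-checks ((P -> P) -> P -> P) and nothing is barred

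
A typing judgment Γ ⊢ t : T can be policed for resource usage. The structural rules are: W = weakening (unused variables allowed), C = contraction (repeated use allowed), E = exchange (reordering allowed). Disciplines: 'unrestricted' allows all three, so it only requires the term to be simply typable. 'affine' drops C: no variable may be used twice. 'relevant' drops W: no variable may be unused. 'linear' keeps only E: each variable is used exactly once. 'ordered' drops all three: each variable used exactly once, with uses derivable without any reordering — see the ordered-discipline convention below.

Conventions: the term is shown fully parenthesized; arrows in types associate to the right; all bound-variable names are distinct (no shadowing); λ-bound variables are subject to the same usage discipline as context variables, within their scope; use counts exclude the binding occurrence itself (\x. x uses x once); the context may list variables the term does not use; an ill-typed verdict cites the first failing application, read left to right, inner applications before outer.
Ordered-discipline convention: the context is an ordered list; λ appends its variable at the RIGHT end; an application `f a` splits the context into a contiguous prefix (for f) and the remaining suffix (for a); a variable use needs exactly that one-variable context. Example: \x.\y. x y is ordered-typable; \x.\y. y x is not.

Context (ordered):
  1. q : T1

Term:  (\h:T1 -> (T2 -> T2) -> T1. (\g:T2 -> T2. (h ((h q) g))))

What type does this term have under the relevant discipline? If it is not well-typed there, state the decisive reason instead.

term : (T1 -> (T2 -> T2) -> T1) -> (T2 -> T2) -> (T2 -> T2) -> T1
usage: q ×1, h (λ-bound) ×2, g (λ-bound) ×1
order of uses: h, h, q, g
typing: well-typed — term : (T1 -> (T2 -> T2) -> T1) -> (T2 -> T2) -> (T2 -> T2) -> T1
per-discipline verdicts: ordered ✗ · linear ✗ · affine ✗ · relevant ✓ · unrestricted ✓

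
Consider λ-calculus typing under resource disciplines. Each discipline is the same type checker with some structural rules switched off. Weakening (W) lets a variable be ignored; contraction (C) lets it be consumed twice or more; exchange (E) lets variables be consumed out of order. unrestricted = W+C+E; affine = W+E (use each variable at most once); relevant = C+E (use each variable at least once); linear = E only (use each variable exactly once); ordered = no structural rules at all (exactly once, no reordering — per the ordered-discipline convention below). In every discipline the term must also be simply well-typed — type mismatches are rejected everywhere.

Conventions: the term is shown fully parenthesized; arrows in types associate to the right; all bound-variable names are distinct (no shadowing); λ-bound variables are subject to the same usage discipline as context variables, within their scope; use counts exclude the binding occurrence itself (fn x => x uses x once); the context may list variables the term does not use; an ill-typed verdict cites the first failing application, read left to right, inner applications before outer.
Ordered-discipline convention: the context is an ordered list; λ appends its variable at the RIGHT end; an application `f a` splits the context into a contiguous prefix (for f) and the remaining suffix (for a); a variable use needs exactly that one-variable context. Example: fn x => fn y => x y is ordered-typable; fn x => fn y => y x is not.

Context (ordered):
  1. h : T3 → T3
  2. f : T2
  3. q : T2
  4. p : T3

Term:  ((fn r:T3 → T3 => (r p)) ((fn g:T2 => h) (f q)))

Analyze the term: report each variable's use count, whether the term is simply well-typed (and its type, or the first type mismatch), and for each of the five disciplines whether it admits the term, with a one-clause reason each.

use counts: h=1; f=1; q=1; p=1; r (λ-bound)=1; g (λ-bound)=0
order of uses: r, p, h, f, q
typing: ill-typed: non-function type T2 applied to an argument
ordered: ✗ — fails simple typing
linear: ✗ — a type mismatch blocks all five
affine: ✗ — the type mismatch rejects it
relevant: ✗ — not simply typable
unrestricted: ✗ — fails simple typing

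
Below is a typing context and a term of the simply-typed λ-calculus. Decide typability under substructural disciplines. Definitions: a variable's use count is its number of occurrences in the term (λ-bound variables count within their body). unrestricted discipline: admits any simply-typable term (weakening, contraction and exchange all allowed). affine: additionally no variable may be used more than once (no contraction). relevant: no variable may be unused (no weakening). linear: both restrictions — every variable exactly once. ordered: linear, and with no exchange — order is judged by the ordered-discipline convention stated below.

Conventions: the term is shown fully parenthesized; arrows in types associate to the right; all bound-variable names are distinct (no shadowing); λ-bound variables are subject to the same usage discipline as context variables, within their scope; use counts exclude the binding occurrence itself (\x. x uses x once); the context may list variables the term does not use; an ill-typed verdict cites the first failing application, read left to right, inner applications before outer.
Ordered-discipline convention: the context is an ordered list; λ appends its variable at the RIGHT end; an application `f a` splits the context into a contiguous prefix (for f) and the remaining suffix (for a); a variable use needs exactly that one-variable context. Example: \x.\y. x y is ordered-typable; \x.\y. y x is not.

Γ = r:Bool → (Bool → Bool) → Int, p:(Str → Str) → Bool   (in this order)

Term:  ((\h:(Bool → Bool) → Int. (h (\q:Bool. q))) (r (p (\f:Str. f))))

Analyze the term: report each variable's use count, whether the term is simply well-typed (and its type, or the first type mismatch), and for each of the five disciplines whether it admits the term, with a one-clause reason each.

usage: r=1; p=1; h [bound]=1; q [bound]=1; f [bound]=1
use order (left to right): h, q, r, p, f
typing: well-typed — term : Int
ordered: ✓, one use each (r, p, h, q, f); ordered split holds
linear: ✓, exactly-once usage across r, p, h, q, f
affine: ✓, r, p, h, q, f: no repeats, contraction unneeded
relevant: ✓, none of r, p, h, q, f goes unused
unrestricted: ✓, typability at Int is all that's needed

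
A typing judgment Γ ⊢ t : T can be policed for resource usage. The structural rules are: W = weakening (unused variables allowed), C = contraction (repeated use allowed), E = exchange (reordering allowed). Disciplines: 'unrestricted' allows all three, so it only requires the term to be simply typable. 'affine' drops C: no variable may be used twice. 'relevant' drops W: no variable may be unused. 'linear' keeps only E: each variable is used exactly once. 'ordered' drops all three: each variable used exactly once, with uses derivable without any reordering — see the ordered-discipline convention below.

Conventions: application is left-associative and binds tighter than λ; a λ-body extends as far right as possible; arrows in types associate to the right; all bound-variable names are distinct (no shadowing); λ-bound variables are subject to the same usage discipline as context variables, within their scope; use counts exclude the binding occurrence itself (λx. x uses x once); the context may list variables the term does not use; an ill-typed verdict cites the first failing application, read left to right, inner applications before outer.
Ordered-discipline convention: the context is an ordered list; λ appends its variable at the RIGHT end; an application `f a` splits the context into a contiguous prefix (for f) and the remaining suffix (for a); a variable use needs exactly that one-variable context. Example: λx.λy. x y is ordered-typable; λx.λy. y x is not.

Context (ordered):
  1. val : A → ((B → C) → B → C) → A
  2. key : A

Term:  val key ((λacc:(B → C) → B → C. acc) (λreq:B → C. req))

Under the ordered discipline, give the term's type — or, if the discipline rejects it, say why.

term : A
use counts: val ×1; key ×1; acc (λ-bound) ×1; req (λ-bound) ×1
uses in reading order: val, key, acc, req
typing: ✓ — A
all disciplines: ordered ✓; linear ✓; affine ✓; relevant ✓; unrestricted ✓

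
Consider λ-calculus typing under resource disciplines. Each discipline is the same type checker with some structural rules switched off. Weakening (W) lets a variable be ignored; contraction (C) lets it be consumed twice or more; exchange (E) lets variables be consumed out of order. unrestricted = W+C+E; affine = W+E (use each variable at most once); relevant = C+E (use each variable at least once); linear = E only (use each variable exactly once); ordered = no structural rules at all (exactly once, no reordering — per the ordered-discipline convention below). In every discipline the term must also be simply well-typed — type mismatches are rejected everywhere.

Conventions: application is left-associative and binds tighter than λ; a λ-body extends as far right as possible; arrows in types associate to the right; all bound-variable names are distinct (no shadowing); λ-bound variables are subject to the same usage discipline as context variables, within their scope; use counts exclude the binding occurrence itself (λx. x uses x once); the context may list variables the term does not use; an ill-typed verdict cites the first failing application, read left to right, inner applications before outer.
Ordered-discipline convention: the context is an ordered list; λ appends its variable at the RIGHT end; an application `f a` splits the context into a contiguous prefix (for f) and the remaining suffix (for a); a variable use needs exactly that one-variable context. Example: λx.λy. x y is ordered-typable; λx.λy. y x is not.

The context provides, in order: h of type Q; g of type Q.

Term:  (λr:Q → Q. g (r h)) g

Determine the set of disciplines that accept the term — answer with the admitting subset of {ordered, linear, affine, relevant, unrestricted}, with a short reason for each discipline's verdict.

admitted by: none
usage: h: 1, g: 2, r (bound): 1
use order (left to right): g, r, h, g
typing: ill-typed: non-function type Q applied to an argument
ordered: ✗ — a type mismatch blocks all five
linear: ✗ — the type mismatch rejects it
affine: ✗ — not simply typable
relevant: ✗ — fails simple typing
unrestricted: ✗ — a type mismatch blocks all five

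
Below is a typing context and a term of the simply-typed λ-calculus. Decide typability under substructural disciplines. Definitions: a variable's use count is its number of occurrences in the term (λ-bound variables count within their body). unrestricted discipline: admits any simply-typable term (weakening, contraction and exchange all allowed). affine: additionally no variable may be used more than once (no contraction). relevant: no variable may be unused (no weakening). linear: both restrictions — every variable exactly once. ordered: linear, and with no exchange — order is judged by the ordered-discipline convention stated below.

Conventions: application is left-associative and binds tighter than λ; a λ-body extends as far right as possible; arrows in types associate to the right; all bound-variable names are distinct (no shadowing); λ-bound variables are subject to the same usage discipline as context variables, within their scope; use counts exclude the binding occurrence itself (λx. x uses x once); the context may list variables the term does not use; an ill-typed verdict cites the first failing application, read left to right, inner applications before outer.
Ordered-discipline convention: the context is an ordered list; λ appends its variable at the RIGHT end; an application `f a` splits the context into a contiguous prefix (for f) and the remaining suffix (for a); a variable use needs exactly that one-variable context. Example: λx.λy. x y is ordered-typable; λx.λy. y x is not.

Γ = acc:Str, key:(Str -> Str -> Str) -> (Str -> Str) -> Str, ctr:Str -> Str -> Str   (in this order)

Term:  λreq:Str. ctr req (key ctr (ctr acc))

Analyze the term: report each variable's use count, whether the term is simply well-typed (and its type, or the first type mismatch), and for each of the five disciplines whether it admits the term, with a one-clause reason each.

usage: acc ×1; key ×1; ctr ×3; req (bound) ×1
order of uses: ctr, req, key, ctr, ctr, acc
typing: ✓ — Str -> Str
ordered: ✗, uses contraction: ctr ×3
linear: ✗, uses contraction: ctr ×3
affine: ✗, uses contraction: ctr ×3
relevant: ✓, acc, key, ctr, req: all used, weakening unneeded
unrestricted: ✓, simply typable at Str -> Str; W, C, E all held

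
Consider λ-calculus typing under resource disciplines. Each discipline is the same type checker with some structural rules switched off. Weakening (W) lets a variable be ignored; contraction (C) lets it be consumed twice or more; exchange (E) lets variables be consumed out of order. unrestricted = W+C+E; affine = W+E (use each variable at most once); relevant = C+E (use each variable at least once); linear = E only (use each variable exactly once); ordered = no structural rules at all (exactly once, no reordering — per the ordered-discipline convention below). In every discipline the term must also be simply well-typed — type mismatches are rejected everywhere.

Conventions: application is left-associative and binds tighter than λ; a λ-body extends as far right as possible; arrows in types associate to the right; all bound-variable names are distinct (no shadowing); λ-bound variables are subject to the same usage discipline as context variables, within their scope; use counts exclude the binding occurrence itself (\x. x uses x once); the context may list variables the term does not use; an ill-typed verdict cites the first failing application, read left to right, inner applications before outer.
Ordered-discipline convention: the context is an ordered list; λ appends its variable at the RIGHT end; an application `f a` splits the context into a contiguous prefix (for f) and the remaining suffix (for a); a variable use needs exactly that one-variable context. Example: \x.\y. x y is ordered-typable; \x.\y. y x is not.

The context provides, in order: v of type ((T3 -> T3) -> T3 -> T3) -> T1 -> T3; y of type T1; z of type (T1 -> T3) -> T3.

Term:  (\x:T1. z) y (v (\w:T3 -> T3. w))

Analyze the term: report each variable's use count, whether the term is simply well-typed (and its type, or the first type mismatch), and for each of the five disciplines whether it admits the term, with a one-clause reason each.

usage: v: 1×; y: 1×; z: 1×; x (bound): 0×; w (bound): 1×
use order (left to right): z, y, v, w
typing: well-typed — term : T3
ordered: ✗ — x never used (weakening)
linear: ✗ — x never used (weakening)
affine: ✓ — at most one use each (v, y, z, x, w)
relevant: ✗ — x never used (weakening)
unrestricted: ✓ — simply typable at T3; W, C, E all held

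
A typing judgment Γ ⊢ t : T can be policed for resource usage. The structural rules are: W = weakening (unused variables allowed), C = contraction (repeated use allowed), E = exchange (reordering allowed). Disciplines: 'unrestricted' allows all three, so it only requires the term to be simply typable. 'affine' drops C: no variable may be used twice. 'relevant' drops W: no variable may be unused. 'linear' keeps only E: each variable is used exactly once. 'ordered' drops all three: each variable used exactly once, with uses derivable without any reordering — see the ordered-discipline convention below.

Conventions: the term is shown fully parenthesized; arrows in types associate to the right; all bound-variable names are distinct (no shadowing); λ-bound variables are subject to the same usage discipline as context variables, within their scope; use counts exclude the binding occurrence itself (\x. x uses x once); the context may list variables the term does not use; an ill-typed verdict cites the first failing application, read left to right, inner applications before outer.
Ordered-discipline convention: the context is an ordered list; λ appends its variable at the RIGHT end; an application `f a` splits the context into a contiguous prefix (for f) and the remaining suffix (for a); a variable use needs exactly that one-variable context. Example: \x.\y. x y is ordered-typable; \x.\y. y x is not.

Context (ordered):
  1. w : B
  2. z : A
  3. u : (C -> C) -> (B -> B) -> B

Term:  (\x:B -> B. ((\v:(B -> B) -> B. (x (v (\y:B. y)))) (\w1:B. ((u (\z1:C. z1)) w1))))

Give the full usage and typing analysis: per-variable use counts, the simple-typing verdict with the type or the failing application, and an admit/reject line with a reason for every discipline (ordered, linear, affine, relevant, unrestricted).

use counts: w ×0, z ×0, u ×1, x [bound] ×1, v [bound] ×1, y [bound] ×1, w1 [bound] ×1, z1 [bound] ×1
uses in reading order: x, v, y, u, z1, w1
typing: ill-typed: argument of type B where B -> B is required
ordered: ✗ — fails simple typing
linear: ✗ — a type mismatch blocks all five
affine: ✗ — the type mismatch rejects it
relevant: ✗ — not simply typable
unrestricted: ✗ — fails simple typing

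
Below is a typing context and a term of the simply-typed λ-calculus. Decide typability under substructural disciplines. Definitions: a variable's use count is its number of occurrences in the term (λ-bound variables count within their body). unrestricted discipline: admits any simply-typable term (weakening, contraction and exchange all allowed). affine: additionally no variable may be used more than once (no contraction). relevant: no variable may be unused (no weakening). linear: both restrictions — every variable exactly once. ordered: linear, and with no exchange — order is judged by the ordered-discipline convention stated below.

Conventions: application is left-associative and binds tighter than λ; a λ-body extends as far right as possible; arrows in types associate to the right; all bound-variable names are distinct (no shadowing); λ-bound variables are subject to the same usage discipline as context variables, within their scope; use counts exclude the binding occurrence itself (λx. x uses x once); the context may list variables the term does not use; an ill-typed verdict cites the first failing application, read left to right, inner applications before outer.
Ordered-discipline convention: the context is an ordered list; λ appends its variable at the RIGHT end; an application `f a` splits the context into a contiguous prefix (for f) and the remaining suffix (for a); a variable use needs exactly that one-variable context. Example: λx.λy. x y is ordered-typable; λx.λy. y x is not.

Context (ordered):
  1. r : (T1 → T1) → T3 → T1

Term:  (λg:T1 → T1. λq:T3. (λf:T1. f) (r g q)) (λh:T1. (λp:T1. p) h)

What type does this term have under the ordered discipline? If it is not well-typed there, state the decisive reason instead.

term : T3 → T1
variable uses: r: 1; g [bound]: 1; q [bound]: 1; f [bound]: 1; h [bound]: 1; p [bound]: 1
use order (left to right): f, r, g, q, p, h
typing: ✓ — T3 → T1
summary: ordered ✓ | linear ✓ | affine ✓ | relevant ✓ | unrestricted ✓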